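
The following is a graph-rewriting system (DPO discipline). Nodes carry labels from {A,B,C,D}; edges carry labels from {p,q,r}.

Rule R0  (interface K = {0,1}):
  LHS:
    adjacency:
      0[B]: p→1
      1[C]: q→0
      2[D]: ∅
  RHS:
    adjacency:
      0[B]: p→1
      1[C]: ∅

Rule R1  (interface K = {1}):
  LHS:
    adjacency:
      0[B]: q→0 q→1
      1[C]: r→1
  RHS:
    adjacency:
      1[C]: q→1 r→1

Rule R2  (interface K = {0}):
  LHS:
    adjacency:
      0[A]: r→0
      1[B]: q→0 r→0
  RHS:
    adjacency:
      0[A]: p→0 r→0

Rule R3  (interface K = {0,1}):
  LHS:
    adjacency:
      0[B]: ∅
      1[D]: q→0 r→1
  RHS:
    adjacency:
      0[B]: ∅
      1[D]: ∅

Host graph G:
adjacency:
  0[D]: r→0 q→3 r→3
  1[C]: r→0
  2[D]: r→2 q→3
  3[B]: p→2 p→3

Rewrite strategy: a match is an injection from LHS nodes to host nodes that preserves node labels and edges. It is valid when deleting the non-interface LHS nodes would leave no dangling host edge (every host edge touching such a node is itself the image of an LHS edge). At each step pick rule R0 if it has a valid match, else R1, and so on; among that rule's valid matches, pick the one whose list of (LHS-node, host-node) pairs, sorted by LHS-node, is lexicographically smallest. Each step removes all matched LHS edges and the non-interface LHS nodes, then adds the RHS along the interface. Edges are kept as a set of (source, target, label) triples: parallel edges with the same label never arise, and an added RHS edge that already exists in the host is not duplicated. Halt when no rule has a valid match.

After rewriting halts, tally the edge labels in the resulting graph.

start.  V:4 E:8  edges: 0-r->0 0-q->3 0-r->3 1-r->0 2-r->2 2-q->3 3-p->2 3-p->3
1. fire R3 via {0↦3, 1↦0}  →  V:4 E:6  edges: 0-r->3 1-r->0 2-r->2 2-q->3 3-p->2 3-p->3
2. fire R3 via {0↦3, 1↦2}  →  V:4 E:4  edges: 0-r->3 1-r->0 3-p->2 3-p->3
final graph: no rule applies after step 2
NF edges: [(0, 3, 'r'), (1, 0, 'r'), (3, 2, 'p'), (3, 3, 'p')]

Answer: p:2 r:2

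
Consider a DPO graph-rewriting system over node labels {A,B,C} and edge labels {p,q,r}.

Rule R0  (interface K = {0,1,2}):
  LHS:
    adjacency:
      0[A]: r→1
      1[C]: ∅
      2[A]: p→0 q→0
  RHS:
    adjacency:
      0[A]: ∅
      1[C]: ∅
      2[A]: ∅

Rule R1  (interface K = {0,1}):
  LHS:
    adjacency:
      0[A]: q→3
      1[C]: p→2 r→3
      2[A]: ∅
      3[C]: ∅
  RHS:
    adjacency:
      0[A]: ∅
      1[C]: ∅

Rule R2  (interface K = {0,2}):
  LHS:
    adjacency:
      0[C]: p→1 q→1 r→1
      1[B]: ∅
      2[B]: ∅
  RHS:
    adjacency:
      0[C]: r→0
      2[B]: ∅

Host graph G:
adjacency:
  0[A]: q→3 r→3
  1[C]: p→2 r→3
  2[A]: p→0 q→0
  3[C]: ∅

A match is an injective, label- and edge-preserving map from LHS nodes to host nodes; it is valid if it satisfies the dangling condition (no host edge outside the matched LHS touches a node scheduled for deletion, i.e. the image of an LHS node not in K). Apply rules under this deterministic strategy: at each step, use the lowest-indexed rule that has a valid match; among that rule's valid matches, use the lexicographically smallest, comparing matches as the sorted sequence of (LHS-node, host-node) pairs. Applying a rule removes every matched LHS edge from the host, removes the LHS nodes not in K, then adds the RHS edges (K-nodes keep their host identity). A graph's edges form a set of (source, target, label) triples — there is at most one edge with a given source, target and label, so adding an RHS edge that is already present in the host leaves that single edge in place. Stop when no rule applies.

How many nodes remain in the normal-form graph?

Answer: 2

Derivation:
start.  V:4 E:6  edges: 0-q->3 0-r->3 1-p->2 1-r->3 2-p->0 2-q->0
1. fire R0 via {0↦0, 1↦3, 2↦2}  →  V:4 E:3  edges: 0-q->3 1-p->2 1-r->3
2. fire R1 via {0↦0, 1↦1, 2↦2, 3↦3}  →  V:2 E:0  edges: ∅
normal form: no rule applies after step 2
NF nodes: {0:A, 1:C}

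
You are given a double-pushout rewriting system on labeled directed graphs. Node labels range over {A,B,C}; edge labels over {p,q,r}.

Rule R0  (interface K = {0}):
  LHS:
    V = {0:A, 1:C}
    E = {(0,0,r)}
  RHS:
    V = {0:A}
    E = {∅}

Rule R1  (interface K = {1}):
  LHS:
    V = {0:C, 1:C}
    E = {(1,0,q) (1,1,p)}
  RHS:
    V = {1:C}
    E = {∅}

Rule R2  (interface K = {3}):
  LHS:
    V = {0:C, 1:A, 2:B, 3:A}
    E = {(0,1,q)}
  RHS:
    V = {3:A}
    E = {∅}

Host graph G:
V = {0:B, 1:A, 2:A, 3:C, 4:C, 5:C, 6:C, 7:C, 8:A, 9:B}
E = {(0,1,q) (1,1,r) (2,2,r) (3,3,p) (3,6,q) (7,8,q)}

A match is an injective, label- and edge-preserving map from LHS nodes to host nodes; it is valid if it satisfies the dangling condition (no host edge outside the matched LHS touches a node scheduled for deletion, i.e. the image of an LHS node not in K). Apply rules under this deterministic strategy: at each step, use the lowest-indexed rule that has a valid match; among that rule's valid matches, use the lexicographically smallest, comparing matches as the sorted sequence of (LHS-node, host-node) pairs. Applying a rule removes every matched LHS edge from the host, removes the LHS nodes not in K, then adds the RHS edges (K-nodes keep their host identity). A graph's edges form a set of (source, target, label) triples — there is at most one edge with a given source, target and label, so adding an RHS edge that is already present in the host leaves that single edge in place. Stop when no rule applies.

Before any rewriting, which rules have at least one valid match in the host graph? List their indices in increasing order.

R0: 4 valid matches — {0↦1, 1↦4}, {0↦1, 1↦5}, {0↦2, 1↦4} (+1 more)
R1: 1 valid match — {0↦6, 1↦3}
R2: 2 valid matches — {0↦7, 1↦8, 2↦9, 3↦1}, {0↦7, 1↦8, 2↦9, 3↦2}

Answer: [R0,R1,R2]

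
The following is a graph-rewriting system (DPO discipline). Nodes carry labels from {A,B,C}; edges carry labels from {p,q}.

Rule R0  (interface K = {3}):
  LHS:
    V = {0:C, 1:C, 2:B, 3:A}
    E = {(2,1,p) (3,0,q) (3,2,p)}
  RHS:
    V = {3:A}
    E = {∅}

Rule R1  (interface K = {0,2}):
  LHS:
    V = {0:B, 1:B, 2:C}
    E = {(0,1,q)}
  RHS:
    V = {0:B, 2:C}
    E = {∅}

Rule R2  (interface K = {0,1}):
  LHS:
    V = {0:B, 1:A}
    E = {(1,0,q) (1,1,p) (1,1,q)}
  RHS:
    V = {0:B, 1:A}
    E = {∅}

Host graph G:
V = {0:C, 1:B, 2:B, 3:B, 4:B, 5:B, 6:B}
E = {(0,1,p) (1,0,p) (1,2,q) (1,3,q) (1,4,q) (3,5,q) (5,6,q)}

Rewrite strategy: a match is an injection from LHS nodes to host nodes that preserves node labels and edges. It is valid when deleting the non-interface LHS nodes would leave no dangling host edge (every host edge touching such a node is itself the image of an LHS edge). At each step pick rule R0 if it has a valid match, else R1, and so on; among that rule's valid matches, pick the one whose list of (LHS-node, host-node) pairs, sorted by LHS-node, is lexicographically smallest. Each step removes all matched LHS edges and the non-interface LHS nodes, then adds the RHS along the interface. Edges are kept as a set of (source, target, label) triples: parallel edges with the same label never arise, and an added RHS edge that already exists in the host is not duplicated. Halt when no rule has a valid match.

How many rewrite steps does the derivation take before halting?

Answer: 5

Rewrite trace:
initial: |V|=7 |E|=7  E = 0-p->1 1-p->0 1-q->2 1-q->3 1-q->4 3-q->5 5-q->6
step 1: apply R1 at {0↦1, 1↦2, 2↦0}  → |V|=6 |E|=6  E = 0-p->1 1-p->0 1-q->3 1-q->4 3-q->5 5-q->6
step 2: apply R1 at {0↦1, 1↦4, 2↦0}  → |V|=5 |E|=5  E = 0-p->1 1-p->0 1-q->3 3-q->5 5-q->6
step 3: apply R1 at {0↦5, 1↦6, 2↦0}  → |V|=4 |E|=4  E = 0-p->1 1-p->0 1-q->3 3-q->5
step 4: apply R1 at {0↦3, 1↦5, 2↦0}  → |V|=3 |E|=3  E = 0-p->1 1-p->0 1-q->3
step 5: apply R1 at {0↦1, 1↦3, 2↦0}  → |V|=2 |E|=2  E = 0-p->1 1-p->0
final graph: no rule applies after step 5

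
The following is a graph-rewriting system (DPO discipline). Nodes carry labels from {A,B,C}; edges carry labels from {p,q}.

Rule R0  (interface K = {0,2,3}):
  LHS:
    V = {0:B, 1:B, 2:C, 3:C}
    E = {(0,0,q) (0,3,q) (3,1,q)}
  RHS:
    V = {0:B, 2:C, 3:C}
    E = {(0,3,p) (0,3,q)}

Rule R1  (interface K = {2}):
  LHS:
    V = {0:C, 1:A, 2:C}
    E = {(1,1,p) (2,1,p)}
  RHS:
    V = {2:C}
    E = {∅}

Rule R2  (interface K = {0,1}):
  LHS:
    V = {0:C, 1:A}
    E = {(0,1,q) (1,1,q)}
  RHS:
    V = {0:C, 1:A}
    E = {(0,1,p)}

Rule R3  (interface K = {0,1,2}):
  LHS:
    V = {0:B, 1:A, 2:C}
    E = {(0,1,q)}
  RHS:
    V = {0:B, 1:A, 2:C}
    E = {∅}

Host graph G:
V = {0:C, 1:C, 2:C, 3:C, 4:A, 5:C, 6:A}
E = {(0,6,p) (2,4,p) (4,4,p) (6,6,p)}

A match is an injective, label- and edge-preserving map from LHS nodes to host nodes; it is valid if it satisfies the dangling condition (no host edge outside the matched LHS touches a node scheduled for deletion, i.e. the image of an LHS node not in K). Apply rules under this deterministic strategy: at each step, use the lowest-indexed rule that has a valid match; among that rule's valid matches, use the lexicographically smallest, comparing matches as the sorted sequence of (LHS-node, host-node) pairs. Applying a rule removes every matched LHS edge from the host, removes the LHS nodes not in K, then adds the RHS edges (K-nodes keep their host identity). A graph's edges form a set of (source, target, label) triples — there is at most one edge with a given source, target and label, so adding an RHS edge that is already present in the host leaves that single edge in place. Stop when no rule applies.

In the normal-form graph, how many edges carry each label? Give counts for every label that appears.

[0] host  ⇒  7 nodes, 4 edges  {0-p->6 2-p->4 4-p->4 6-p->6}
[1] R1 @ {0↦1, 1↦4, 2↦2}  ⇒  5 nodes, 2 edges  {0-p->6 6-p->6}
[2] R1 @ {0↦2, 1↦6, 2↦0}  ⇒  3 nodes, 0 edges  {∅}
halt: no rule applies after step 2
NF edges: []

Answer: (no edges)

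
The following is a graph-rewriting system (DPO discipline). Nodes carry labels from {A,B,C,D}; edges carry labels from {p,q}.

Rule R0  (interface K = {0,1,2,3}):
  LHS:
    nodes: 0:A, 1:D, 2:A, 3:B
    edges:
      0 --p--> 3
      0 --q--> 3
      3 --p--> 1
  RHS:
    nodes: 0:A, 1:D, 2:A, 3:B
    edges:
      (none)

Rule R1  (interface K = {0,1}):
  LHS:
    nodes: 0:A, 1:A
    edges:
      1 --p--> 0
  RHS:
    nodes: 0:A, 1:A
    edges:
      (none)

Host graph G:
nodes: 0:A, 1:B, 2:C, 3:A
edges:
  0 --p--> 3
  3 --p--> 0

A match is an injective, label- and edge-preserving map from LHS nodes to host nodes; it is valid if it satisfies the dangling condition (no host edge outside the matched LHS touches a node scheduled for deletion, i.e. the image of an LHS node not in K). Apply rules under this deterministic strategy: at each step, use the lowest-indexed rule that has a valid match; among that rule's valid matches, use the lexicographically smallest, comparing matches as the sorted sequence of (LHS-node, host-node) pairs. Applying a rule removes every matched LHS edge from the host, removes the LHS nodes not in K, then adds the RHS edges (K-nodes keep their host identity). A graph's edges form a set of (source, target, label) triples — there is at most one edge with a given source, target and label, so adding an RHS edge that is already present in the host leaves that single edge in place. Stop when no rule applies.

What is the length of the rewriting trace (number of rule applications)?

Answer: 2

Steps:
initial: |V|=4 |E|=2  E = 0-p->3 3-p->0
step 1: apply R1 at {0↦0, 1↦3}  → |V|=4 |E|=1  E = 0-p->3
step 2: apply R1 at {0↦3, 1↦0}  → |V|=4 |E|=0  E = ∅
halt: no rule applies after step 2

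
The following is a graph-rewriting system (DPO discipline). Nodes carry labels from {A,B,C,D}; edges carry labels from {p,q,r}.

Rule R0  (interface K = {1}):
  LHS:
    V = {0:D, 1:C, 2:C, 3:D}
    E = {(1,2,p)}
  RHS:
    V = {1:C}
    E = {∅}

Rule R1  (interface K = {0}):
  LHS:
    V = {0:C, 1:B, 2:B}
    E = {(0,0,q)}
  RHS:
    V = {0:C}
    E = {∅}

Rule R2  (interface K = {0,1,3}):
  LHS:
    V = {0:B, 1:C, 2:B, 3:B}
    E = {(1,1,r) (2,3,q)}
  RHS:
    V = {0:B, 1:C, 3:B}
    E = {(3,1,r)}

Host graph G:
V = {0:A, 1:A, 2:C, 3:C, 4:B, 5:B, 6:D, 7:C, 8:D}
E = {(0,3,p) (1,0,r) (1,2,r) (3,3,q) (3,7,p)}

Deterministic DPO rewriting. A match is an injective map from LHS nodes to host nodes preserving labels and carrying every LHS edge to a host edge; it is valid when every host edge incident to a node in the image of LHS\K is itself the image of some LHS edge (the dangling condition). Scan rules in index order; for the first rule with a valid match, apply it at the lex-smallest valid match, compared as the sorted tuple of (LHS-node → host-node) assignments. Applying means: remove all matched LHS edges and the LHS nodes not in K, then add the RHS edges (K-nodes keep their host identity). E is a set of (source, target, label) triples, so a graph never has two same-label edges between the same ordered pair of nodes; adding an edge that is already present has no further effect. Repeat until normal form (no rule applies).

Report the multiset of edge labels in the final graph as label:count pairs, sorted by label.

Answer: p:1 r:2

Steps:
initial: |V|=9 |E|=5  E = 0-p->3 1-r->0 1-r->2 3-q->3 3-p->7
step 1: apply R0 at {0↦6, 1↦3, 2↦7, 3↦8}  → |V|=6 |E|=4  E = 0-p->3 1-r->0 1-r->2 3-q->3
step 2: apply R1 at {0↦3, 1↦4, 2↦5}  → |V|=4 |E|=3  E = 0-p->3 1-r->0 1-r->2
halt: no rule applies after step 2
NF edges: [(0, 3, 'p'), (1, 0, 'r'), (1, 2, 'r')]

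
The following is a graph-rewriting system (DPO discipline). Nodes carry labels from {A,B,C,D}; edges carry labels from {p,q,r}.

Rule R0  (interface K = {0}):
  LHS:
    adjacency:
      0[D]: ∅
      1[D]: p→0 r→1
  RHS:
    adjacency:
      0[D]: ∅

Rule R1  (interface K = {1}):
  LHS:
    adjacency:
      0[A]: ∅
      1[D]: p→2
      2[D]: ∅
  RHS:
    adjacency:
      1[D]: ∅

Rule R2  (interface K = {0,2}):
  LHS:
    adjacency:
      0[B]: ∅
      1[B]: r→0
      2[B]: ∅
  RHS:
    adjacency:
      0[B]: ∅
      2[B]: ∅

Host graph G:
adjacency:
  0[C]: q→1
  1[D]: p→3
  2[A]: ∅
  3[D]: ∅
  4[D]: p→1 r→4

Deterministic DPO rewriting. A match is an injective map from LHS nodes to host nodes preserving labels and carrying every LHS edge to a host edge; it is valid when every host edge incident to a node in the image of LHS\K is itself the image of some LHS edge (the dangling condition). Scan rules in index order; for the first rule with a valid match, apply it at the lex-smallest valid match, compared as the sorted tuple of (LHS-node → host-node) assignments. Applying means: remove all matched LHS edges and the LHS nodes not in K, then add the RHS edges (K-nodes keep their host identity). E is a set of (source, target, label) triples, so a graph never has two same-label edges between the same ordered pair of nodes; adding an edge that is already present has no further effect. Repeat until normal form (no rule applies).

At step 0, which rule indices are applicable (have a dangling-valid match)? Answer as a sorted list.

R0: 1 valid match — {0↦1, 1↦4}
R1: 1 valid match — {0↦2, 1↦1, 2↦3}
R2: no valid match — LHS pattern not found

Answer: [R0,R1]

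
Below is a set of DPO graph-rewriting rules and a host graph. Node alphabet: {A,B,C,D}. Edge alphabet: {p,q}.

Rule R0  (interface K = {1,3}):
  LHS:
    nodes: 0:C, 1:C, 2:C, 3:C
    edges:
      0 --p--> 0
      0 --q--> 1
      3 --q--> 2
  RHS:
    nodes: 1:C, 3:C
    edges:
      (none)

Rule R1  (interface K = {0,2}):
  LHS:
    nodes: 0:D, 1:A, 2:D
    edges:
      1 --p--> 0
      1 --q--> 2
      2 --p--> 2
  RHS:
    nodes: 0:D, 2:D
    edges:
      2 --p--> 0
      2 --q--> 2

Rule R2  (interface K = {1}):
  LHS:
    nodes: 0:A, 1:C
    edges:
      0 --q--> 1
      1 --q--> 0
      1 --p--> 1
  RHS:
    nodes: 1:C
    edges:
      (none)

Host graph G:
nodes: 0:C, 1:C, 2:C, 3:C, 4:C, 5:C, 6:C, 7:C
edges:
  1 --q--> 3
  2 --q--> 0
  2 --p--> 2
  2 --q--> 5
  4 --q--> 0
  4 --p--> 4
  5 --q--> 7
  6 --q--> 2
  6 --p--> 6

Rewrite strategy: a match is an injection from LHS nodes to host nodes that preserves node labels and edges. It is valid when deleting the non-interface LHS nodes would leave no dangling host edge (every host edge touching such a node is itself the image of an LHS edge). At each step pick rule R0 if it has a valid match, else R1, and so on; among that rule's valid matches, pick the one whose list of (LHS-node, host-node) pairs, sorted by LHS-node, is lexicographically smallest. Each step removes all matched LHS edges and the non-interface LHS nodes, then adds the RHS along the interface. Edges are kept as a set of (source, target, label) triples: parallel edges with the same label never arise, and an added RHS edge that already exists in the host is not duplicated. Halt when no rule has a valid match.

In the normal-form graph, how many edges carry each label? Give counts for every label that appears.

Answer: p:1 q:2

Steps:
[0] host  ⇒  8 nodes, 9 edges  {1-q->3 2-q->0 2-p->2 2-q->5 4-q->0 4-p->4 5-q->7 6-q->2 6-p->6}
[1] R0 @ {0↦4, 1↦0, 2↦3, 3↦1}  ⇒  6 nodes, 6 edges  {2-q->0 2-p->2 2-q->5 5-q->7 6-q->2 6-p->6}
[2] R0 @ {0↦6, 1↦2, 2↦7, 3↦5}  ⇒  4 nodes, 3 edges  {2-q->0 2-p->2 2-q->5}
normal form: no rule applies after step 2
NF edges: [(2, 0, 'q'), (2, 2, 'p'), (2, 5, 'q')]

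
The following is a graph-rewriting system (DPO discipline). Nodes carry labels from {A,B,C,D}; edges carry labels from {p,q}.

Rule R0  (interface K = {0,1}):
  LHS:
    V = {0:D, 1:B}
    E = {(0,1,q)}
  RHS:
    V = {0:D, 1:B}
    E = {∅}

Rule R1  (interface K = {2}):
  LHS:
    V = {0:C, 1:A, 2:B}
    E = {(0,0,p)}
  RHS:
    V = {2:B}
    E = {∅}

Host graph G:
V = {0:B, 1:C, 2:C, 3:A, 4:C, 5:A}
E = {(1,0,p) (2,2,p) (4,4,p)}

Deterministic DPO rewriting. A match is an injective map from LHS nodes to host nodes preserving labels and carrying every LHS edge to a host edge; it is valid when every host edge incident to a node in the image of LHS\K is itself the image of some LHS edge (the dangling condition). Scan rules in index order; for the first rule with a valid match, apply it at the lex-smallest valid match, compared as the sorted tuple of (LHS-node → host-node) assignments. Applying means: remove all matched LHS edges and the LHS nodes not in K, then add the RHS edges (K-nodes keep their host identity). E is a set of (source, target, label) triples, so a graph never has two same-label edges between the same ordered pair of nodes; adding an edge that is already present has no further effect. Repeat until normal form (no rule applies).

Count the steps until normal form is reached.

initial: |V|=6 |E|=3  E = 1-p->0 2-p->2 4-p->4
step 1: apply R1 at {0↦2, 1↦3, 2↦0}  → |V|=4 |E|=2  E = 1-p->0 4-p->4
step 2: apply R1 at {0↦4, 1↦5, 2↦0}  → |V|=2 |E|=1  E = 1-p->0
final graph: no rule applies after step 2

Answer: 2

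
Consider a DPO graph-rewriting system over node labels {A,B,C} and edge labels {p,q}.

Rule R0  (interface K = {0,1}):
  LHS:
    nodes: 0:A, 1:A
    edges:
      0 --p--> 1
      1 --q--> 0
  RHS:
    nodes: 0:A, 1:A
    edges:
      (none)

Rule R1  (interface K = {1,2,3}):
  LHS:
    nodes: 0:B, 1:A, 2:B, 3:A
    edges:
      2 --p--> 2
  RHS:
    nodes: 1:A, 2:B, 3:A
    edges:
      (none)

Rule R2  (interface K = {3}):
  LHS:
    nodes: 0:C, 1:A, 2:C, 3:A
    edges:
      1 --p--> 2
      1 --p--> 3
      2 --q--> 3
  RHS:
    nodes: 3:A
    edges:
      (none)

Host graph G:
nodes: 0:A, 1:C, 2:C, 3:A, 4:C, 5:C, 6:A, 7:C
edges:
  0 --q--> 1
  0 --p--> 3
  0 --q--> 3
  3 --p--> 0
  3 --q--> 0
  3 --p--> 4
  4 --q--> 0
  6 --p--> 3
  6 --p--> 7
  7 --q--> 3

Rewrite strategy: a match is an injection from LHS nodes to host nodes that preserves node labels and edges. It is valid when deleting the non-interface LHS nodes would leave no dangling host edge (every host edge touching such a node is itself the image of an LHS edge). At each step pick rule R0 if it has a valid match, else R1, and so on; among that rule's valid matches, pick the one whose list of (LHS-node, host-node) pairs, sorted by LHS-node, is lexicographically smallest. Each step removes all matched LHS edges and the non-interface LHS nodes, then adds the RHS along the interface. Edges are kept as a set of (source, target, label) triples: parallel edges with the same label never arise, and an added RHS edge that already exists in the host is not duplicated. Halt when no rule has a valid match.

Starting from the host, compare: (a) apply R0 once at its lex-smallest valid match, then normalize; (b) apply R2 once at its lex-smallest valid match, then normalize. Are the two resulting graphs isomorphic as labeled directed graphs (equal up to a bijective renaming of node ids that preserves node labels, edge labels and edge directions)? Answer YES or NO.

Answer: YES

Derivation:
branch R0-first: apply at {0↦0, 1↦3} → |E|=8, then 2 more step(s) → NF |V|=5 |E|=3 V={0:A, 1:C, 3:A, 4:C, 5:C} E=0-q->1 3-p->4 4-q->0
branch R2-first: apply at {0↦2, 1↦6, 2↦7, 3↦3} → |E|=7, then 2 more step(s) → NF |V|=5 |E|=3 V={0:A, 1:C, 3:A, 4:C, 5:C} E=0-q->1 3-p->4 4-q->0
graphs isomorphic (equal up to label-preserving node renaming)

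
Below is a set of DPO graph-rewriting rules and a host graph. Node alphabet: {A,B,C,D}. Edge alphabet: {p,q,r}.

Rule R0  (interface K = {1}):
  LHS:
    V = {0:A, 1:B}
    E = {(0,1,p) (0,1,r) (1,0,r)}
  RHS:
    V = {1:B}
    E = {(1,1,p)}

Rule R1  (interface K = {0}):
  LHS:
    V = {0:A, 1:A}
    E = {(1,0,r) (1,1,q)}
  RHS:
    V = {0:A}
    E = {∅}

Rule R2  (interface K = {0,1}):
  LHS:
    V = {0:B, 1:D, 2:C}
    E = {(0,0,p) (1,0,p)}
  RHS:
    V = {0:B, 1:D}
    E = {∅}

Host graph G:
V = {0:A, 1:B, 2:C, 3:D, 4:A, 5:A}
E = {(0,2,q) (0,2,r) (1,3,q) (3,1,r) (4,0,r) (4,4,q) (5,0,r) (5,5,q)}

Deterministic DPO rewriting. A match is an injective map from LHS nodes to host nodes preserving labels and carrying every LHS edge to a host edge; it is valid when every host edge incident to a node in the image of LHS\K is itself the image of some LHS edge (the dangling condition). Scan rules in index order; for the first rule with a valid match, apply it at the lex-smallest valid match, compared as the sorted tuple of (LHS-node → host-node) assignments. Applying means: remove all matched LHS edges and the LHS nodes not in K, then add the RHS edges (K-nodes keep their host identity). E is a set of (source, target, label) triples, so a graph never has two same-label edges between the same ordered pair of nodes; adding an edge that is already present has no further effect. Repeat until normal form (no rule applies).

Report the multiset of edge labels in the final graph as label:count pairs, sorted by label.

initial: |V|=6 |E|=8  E = 0-q->2 0-r->2 1-q->3 3-r->1 4-r->0 4-q->4 5-r->0 5-q->5
step 1: apply R1 at {0↦0, 1↦4}  → |V|=5 |E|=6  E = 0-q->2 0-r->2 1-q->3 3-r->1 5-r->0 5-q->5
step 2: apply R1 at {0↦0, 1↦5}  → |V|=4 |E|=4  E = 0-q->2 0-r->2 1-q->3 3-r->1
final graph: no rule applies after step 2
NF edges: [(0, 2, 'q'), (0, 2, 'r'), (1, 3, 'q'), (3, 1, 'r')]

Answer: q:2 r:2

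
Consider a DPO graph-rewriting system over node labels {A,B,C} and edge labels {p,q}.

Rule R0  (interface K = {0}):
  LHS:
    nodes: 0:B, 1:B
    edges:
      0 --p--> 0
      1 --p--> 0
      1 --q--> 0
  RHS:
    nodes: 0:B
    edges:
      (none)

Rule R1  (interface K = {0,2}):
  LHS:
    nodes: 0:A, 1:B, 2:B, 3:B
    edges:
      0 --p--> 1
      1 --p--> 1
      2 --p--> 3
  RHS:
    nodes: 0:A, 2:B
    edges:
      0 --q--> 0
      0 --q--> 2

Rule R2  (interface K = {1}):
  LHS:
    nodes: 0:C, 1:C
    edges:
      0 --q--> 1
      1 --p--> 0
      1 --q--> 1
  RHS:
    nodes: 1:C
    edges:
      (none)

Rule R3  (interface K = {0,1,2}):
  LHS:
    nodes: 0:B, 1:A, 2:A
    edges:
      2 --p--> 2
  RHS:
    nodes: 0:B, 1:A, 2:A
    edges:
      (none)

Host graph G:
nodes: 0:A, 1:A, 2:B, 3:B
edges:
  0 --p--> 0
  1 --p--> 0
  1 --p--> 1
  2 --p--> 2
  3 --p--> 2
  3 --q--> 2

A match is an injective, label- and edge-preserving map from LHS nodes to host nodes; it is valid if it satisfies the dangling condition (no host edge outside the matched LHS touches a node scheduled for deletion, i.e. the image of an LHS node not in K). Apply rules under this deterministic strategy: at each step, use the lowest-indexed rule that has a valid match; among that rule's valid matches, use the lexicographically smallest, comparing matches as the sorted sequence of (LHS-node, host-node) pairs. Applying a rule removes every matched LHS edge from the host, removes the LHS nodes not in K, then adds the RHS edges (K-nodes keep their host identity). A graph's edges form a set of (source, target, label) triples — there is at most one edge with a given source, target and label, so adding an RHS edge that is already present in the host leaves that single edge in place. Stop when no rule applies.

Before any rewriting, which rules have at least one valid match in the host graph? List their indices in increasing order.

Answer: [R0,R3]

Derivation:
R0: 1 valid match — {0↦2, 1↦3}
R1: no valid match — LHS pattern not found
R2: no valid match — LHS pattern not found
R3: 4 valid matches — {0↦2, 1↦0, 2↦1}, {0↦2, 1↦1, 2↦0}, {0↦3, 1↦0, 2↦1} (+1 more)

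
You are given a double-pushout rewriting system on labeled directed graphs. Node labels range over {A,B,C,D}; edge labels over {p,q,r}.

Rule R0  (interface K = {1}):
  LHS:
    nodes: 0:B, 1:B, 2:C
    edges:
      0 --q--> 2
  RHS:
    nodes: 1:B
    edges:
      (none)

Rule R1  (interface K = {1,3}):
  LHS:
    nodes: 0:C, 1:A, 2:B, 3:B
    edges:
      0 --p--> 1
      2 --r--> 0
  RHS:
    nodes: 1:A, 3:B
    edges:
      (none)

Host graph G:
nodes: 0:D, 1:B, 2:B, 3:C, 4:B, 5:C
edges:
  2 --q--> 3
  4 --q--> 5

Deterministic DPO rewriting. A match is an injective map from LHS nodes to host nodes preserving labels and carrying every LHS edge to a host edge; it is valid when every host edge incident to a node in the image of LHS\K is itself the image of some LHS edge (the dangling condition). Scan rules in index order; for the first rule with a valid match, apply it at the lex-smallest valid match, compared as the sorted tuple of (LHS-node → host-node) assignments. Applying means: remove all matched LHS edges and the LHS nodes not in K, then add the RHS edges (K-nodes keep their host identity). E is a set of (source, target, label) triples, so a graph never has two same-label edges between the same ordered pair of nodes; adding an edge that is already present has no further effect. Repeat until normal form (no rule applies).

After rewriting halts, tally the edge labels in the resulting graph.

initial: |V|=6 |E|=2  E = 2-q->3 4-q->5
step 1: apply R0 at {0↦2, 1↦1, 2↦3}  → |V|=4 |E|=1  E = 4-q->5
step 2: apply R0 at {0↦4, 1↦1, 2↦5}  → |V|=2 |E|=0  E = ∅
normal form: no rule applies after step 2
NF edges: []

Answer: (no edges)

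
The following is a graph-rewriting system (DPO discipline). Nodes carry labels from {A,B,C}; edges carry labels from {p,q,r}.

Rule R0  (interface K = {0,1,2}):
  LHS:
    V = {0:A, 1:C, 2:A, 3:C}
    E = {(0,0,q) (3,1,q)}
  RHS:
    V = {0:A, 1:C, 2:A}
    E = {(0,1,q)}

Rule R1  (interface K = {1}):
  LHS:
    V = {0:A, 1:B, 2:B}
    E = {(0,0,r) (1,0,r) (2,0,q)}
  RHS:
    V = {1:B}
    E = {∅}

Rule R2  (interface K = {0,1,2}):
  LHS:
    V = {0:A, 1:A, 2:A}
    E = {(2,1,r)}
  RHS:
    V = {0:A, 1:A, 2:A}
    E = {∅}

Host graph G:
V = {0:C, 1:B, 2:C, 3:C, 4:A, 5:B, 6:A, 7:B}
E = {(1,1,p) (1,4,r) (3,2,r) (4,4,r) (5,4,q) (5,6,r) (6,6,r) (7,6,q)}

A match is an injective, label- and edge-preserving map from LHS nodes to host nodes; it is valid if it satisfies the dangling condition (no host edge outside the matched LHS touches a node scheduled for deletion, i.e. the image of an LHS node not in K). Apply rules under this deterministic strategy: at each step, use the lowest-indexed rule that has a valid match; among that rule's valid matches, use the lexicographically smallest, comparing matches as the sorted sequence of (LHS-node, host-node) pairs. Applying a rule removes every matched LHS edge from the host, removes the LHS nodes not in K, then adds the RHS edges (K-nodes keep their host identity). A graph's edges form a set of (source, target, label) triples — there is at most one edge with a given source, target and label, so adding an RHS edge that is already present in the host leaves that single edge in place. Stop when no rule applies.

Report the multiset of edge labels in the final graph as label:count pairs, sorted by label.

start.  V:8 E:8  edges: 1-p->1 1-r->4 3-r->2 4-r->4 5-q->4 5-r->6 6-r->6 7-q->6
1. fire R1 via {0↦6, 1↦5, 2↦7}  →  V:6 E:5  edges: 1-p->1 1-r->4 3-r->2 4-r->4 5-q->4
2. fire R1 via {0↦4, 1↦1, 2↦5}  →  V:4 E:2  edges: 1-p->1 3-r->2
final graph: no rule applies after step 2
NF edges: [(1, 1, 'p'), (3, 2, 'r')]

Answer: p:1 r:1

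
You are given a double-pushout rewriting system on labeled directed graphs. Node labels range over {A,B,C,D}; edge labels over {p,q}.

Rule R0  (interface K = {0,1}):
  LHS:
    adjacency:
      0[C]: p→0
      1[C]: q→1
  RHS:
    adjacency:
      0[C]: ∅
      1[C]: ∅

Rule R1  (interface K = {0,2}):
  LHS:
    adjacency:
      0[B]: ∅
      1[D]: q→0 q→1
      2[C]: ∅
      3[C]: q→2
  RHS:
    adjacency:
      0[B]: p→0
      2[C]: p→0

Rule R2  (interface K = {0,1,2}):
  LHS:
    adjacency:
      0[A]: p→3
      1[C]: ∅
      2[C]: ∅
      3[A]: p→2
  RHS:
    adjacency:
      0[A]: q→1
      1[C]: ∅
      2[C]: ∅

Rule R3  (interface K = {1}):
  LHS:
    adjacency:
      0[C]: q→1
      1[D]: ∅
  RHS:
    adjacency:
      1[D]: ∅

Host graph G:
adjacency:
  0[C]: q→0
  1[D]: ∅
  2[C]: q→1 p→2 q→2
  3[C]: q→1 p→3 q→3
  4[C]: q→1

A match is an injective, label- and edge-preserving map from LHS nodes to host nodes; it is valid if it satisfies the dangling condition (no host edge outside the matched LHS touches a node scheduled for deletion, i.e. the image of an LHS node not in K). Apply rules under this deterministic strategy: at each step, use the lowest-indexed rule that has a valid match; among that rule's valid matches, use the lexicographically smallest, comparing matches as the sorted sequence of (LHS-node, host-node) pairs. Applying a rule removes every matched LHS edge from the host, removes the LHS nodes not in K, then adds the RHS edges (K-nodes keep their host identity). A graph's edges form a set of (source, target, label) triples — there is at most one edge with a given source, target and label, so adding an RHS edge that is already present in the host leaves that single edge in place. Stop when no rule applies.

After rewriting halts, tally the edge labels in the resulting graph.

initial: |V|=5 |E|=8  E = 0-q->0 2-q->1 2-p->2 2-q->2 3-q->1 3-p->3 3-q->3 4-q->1
step 1: apply R0 at {0↦2, 1↦0}  → |V|=5 |E|=6  E = 2-q->1 2-q->2 3-q->1 3-p->3 3-q->3 4-q->1
step 2: apply R0 at {0↦3, 1↦2}  → |V|=5 |E|=4  E = 2-q->1 3-q->1 3-q->3 4-q->1
step 3: apply R3 at {0↦2, 1↦1}  → |V|=4 |E|=3  E = 3-q->1 3-q->3 4-q->1
step 4: apply R3 at {0↦4, 1↦1}  → |V|=3 |E|=2  E = 3-q->1 3-q->3
normal form: no rule applies after step 4
NF edges: [(3, 1, 'q'), (3, 3, 'q')]

Answer: q:2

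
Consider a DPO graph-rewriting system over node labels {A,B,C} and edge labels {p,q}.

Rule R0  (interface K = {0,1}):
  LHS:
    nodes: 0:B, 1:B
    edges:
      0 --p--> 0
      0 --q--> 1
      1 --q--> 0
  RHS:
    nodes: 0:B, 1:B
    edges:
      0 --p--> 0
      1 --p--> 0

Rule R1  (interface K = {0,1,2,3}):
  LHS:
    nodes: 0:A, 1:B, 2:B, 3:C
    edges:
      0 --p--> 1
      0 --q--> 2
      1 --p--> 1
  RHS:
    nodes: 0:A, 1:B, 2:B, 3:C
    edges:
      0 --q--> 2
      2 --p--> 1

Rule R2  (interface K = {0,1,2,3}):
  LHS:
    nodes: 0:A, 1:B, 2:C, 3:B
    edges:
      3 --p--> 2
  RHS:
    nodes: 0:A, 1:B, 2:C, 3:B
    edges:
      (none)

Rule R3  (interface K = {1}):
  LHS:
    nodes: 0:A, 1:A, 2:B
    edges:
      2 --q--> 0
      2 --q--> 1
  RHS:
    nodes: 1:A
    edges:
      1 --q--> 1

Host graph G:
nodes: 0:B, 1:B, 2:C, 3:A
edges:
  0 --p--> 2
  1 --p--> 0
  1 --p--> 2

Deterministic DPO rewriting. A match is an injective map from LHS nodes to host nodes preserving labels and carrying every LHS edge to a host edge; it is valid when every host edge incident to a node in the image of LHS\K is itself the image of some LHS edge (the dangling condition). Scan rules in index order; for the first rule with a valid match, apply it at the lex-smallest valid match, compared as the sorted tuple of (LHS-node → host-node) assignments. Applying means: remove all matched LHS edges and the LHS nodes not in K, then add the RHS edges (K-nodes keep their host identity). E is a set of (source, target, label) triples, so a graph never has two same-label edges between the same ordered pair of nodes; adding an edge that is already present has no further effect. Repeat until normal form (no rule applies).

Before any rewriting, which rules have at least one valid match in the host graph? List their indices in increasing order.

R0: no valid match — LHS pattern not found
R1: no valid match — LHS pattern not found
R2: 2 valid matches — {0↦3, 1↦0, 2↦2, 3↦1}, {0↦3, 1↦1, 2↦2, 3↦0}
R3: no valid match — LHS pattern not found

Answer: [R2]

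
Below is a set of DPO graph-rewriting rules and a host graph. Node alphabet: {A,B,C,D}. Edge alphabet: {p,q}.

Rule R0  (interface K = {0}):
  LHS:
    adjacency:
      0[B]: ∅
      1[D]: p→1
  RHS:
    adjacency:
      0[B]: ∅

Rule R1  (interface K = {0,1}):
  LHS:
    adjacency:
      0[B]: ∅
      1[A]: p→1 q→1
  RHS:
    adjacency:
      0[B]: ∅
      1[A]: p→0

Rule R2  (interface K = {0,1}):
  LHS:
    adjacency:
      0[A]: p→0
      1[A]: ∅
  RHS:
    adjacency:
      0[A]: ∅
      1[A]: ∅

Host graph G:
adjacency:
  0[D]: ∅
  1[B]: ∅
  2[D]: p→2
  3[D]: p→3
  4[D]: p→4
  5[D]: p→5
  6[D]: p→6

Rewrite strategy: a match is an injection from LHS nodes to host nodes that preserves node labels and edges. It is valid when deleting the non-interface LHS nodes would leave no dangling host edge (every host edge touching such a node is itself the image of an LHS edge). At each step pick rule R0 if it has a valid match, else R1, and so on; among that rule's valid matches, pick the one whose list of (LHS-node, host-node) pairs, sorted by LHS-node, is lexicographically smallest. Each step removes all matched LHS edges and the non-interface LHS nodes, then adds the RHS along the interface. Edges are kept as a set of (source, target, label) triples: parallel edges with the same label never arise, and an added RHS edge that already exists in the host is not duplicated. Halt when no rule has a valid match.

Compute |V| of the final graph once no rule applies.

Answer: 2

Steps:
[0] host  ⇒  7 nodes, 5 edges  {2-p->2 3-p->3 4-p->4 5-p->5 6-p->6}
[1] R0 @ {0↦1, 1↦2}  ⇒  6 nodes, 4 edges  {3-p->3 4-p->4 5-p->5 6-p->6}
[2] R0 @ {0↦1, 1↦3}  ⇒  5 nodes, 3 edges  {4-p->4 5-p->5 6-p->6}
[3] R0 @ {0↦1, 1↦4}  ⇒  4 nodes, 2 edges  {5-p->5 6-p->6}
[4] R0 @ {0↦1, 1↦5}  ⇒  3 nodes, 1 edges  {6-p->6}
[5] R0 @ {0↦1, 1↦6}  ⇒  2 nodes, 0 edges  {∅}
normal form: no rule applies after step 5
NF nodes: {0:D, 1:B}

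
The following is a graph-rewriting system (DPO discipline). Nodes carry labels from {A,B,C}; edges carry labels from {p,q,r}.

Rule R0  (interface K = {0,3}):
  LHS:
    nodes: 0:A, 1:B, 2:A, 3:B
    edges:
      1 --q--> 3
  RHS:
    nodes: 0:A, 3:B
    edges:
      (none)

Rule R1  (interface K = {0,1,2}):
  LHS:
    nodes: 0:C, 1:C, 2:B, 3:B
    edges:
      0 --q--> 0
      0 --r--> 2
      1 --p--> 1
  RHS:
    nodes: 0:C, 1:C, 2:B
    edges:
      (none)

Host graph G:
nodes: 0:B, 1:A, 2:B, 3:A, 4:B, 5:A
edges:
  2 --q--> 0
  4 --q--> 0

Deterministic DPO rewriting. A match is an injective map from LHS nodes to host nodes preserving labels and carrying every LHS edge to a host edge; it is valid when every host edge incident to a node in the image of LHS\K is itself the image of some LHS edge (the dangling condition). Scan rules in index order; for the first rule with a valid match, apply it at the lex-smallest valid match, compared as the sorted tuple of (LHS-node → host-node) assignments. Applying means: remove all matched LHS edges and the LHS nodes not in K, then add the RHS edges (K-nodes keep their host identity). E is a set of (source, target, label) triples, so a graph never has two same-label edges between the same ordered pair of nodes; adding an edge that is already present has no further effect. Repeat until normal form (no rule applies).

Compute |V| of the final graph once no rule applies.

[0] host  ⇒  6 nodes, 2 edges  {2-q->0 4-q->0}
[1] R0 @ {0↦1, 1↦2, 2↦3, 3↦0}  ⇒  4 nodes, 1 edges  {4-q->0}
[2] R0 @ {0↦1, 1↦4, 2↦5, 3↦0}  ⇒  2 nodes, 0 edges  {∅}
normal form: no rule applies after step 2
NF nodes: {0:B, 1:A}

Answer: 2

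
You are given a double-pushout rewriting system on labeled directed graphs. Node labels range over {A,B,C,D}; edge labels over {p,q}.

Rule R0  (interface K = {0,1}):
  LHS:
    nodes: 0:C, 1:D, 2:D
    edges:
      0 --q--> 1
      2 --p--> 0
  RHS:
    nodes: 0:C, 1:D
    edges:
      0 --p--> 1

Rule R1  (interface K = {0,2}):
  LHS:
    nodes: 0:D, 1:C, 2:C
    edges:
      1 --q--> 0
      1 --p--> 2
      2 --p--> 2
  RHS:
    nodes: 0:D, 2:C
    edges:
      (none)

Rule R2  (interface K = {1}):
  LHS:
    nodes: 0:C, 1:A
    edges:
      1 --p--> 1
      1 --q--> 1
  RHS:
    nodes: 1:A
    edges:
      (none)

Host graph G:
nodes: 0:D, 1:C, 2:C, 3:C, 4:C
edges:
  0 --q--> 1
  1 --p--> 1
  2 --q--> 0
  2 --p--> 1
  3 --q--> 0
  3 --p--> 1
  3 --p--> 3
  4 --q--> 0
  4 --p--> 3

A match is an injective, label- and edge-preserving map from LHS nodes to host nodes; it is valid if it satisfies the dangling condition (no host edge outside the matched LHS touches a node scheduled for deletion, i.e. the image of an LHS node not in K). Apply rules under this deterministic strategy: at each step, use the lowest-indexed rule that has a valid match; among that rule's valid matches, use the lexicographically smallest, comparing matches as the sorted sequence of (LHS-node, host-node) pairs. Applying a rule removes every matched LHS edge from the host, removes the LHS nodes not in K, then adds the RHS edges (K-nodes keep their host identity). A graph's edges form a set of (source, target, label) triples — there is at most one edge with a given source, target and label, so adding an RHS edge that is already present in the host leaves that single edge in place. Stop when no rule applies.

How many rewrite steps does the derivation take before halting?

[0] host  ⇒  5 nodes, 9 edges  {0-q->1 1-p->1 2-q->0 2-p->1 3-q->0 3-p->1 3-p->3 4-q->0 4-p->3}
[1] R1 @ {0↦0, 1↦2, 2↦1}  ⇒  4 nodes, 6 edges  {0-q->1 3-q->0 3-p->1 3-p->3 4-q->0 4-p->3}
[2] R1 @ {0↦0, 1↦4, 2↦3}  ⇒  3 nodes, 3 edges  {0-q->1 3-q->0 3-p->1}
halt: no rule applies after step 2

Answer: 2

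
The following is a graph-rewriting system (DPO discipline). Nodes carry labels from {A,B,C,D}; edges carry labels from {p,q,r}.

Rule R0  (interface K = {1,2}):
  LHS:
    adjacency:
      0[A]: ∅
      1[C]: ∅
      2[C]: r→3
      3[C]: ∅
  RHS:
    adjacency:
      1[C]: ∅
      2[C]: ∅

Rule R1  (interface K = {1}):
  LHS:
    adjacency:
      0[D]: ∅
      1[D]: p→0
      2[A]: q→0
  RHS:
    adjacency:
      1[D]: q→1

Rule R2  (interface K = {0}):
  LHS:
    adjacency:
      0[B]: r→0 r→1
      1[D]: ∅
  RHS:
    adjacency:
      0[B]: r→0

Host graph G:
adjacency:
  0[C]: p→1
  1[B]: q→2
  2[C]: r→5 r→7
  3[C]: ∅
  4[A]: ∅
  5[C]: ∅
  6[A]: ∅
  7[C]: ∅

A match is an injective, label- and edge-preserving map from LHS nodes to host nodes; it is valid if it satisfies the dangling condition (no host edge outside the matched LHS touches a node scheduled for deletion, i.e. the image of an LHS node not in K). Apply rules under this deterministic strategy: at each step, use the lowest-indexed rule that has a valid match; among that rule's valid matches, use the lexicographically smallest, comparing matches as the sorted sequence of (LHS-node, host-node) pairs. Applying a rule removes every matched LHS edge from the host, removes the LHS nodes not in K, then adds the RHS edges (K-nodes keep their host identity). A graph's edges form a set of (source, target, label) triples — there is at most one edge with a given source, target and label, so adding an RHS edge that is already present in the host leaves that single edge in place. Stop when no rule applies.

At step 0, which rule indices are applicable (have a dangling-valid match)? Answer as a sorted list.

Answer: [R0]

Rewrite trace:
R0: 12 valid matches — {0↦4, 1↦0, 2↦2, 3↦5}, {0↦4, 1↦0, 2↦2, 3↦7}, {0↦4, 1↦3, 2↦2, 3↦5} (+9 more)
R1: no valid match — LHS pattern not found
R2: no valid match — LHS pattern not found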